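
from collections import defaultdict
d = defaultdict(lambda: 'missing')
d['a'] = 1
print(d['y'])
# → missing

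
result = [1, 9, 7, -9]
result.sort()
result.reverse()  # [9, 7, 1, -9]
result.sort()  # [-9, 1, 7, 9]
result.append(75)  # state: [-9, 1, 7, 9, 75]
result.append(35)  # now [-9, 1, 7, 9, 75, 35]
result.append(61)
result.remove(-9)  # [1, 7, 9, 75, 35, 61]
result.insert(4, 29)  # [1, 7, 9, 75, 29, 35, 61]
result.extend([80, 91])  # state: [1, 7, 9, 75, 29, 35, 61, 80, 91]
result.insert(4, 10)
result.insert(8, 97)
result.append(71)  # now [1, 7, 9, 75, 10, 29, 35, 61, 97, 80, 91, 71]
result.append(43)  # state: [1, 7, 9, 75, 10, 29, 35, 61, 97, 80, 91, 71, 43]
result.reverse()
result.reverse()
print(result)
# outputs [1, 7, 9, 75, 10, 29, 35, 61, 97, 80, 91, 71, 43]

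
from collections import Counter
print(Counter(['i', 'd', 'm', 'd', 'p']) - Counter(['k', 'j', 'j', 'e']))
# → Counter({'d': 2, 'i': 1, 'm': 1, 'p': 1})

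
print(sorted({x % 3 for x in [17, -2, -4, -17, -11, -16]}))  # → [1, 2]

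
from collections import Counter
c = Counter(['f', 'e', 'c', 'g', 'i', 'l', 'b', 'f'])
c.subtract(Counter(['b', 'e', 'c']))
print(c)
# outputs Counter({'f': 2, 'g': 1, 'i': 1, 'l': 1, 'e': 0, 'c': 0, 'b': 0})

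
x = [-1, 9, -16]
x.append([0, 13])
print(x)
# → [-1, 9, -16, [0, 13]]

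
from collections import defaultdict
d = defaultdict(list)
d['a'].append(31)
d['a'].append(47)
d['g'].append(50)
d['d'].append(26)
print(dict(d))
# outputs {'a': [31, 47], 'g': [50], 'd': [26]}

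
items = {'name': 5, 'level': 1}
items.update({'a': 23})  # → {'name': 5, 'level': 1, 'a': 23}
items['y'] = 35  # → {'name': 5, 'level': 1, 'a': 23, 'y': 35}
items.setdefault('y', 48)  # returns 35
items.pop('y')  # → 35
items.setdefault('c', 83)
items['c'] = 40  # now {'name': 5, 'level': 1, 'a': 23, 'c': 40}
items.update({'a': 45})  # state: {'name': 5, 'level': 1, 'a': 45, 'c': 40}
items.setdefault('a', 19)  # 45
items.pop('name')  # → 5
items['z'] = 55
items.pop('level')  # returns 1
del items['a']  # {'c': 40, 'z': 55}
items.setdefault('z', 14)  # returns 55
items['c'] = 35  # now {'c': 35, 'z': 55}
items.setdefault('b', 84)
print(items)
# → {'c': 35, 'z': 55, 'b': 84}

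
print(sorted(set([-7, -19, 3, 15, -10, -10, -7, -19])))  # [-19, -10, -7, 3, 15]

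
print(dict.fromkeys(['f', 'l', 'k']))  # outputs {'f': None, 'l': None, 'k': None}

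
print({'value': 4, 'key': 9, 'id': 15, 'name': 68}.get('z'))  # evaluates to None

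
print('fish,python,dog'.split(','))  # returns ['fish', 'python', 'dog']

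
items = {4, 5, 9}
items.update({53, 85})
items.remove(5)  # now {4, 9, 53, 85}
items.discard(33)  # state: {4, 9, 53, 85}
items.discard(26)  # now {4, 9, 53, 85}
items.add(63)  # {4, 9, 53, 63, 85}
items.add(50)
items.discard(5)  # {4, 9, 50, 53, 63, 85}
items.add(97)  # {4, 9, 50, 53, 63, 85, 97}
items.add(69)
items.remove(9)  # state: {4, 50, 53, 63, 69, 85, 97}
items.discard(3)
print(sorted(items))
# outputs [4, 50, 53, 63, 69, 85, 97]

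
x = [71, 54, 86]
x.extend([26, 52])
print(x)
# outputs [71, 54, 86, 26, 52]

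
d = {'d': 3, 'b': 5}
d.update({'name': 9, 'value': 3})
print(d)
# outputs {'d': 3, 'b': 5, 'name': 9, 'value': 3}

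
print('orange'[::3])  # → on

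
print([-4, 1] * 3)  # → [-4, 1, -4, 1, -4, 1]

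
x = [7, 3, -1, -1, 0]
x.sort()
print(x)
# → [-1, -1, 0, 3, 7]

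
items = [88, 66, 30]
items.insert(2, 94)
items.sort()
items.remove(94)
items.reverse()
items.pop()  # 30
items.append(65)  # [88, 66, 65]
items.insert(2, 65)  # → [88, 66, 65, 65]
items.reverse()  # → [65, 65, 66, 88]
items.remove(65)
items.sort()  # [65, 66, 88]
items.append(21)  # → [65, 66, 88, 21]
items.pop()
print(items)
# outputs [65, 66, 88]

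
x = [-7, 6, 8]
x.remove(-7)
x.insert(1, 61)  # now [6, 61, 8]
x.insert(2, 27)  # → [6, 61, 27, 8]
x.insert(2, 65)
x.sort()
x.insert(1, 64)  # [6, 64, 8, 27, 61, 65]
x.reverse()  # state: [65, 61, 27, 8, 64, 6]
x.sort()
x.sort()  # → [6, 8, 27, 61, 64, 65]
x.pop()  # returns 65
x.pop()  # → 64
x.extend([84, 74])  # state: [6, 8, 27, 61, 84, 74]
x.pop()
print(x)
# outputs [6, 8, 27, 61, 84]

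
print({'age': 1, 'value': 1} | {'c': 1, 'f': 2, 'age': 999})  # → {'age': 999, 'value': 1, 'c': 1, 'f': 2}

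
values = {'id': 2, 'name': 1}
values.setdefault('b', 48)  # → 48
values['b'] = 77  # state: {'id': 2, 'name': 1, 'b': 77}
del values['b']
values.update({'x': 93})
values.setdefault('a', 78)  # 78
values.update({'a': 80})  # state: {'id': 2, 'name': 1, 'x': 93, 'a': 80}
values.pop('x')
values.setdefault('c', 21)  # 21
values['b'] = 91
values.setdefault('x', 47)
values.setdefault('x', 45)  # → 47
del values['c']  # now {'id': 2, 'name': 1, 'a': 80, 'b': 91, 'x': 47}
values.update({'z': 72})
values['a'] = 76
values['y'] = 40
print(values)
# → {'id': 2, 'name': 1, 'a': 76, 'b': 91, 'x': 47, 'z': 72, 'y': 40}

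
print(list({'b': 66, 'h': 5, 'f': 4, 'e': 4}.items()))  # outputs [('b', 66), ('h', 5), ('f', 4), ('e', 4)]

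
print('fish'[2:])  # sh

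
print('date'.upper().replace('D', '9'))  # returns 9ATE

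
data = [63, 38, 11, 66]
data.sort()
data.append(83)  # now [11, 38, 63, 66, 83]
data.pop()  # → 83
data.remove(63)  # [11, 38, 66]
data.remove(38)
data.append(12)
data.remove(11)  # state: [66, 12]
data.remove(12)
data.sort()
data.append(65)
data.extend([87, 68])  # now [66, 65, 87, 68]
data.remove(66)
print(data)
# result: [65, 87, 68]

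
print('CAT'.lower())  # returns cat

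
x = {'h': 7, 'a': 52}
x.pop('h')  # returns 7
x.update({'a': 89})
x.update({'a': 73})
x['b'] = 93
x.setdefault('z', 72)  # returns 72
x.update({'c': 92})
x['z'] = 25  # {'a': 73, 'b': 93, 'z': 25, 'c': 92}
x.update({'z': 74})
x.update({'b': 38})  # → {'a': 73, 'b': 38, 'z': 74, 'c': 92}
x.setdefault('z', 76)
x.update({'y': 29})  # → {'a': 73, 'b': 38, 'z': 74, 'c': 92, 'y': 29}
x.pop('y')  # 29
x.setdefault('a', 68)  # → 73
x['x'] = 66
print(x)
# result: {'a': 73, 'b': 38, 'z': 74, 'c': 92, 'x': 66}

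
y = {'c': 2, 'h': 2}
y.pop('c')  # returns 2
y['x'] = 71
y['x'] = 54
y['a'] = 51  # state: {'h': 2, 'x': 54, 'a': 51}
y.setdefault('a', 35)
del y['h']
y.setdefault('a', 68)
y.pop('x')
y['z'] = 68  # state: {'a': 51, 'z': 68}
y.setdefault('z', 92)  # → 68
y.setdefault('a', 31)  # 51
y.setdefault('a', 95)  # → 51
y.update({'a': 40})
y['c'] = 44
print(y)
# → {'a': 40, 'z': 68, 'c': 44}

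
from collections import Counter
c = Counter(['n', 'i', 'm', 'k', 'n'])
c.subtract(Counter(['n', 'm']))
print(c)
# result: Counter({'n': 1, 'i': 1, 'k': 1, 'm': 0})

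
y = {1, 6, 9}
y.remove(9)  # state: {1, 6}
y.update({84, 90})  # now {1, 6, 84, 90}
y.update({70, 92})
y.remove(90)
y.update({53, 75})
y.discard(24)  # {1, 6, 53, 70, 75, 84, 92}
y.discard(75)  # {1, 6, 53, 70, 84, 92}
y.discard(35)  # {1, 6, 53, 70, 84, 92}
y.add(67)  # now {1, 6, 53, 67, 70, 84, 92}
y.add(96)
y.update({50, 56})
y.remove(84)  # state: {1, 6, 50, 53, 56, 67, 70, 92, 96}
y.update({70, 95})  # {1, 6, 50, 53, 56, 67, 70, 92, 95, 96}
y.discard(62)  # {1, 6, 50, 53, 56, 67, 70, 92, 95, 96}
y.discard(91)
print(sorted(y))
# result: [1, 6, 50, 53, 56, 67, 70, 92, 95, 96]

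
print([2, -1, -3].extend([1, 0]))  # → None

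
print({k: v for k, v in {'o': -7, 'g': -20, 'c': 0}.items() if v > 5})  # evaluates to {}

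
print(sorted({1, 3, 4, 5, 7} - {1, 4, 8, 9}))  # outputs [3, 5, 7]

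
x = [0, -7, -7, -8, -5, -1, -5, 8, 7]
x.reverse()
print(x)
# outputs [7, 8, -5, -1, -5, -8, -7, -7, 0]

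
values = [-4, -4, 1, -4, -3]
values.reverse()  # [-3, -4, 1, -4, -4]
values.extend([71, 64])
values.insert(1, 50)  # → [-3, 50, -4, 1, -4, -4, 71, 64]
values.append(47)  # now [-3, 50, -4, 1, -4, -4, 71, 64, 47]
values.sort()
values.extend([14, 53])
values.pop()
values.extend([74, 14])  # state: [-4, -4, -4, -3, 1, 47, 50, 64, 71, 14, 74, 14]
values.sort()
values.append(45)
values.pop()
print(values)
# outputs [-4, -4, -4, -3, 1, 14, 14, 47, 50, 64, 71, 74]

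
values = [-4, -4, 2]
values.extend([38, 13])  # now [-4, -4, 2, 38, 13]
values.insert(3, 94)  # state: [-4, -4, 2, 94, 38, 13]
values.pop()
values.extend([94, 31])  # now [-4, -4, 2, 94, 38, 94, 31]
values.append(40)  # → [-4, -4, 2, 94, 38, 94, 31, 40]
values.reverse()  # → [40, 31, 94, 38, 94, 2, -4, -4]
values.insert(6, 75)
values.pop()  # -4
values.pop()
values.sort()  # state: [2, 31, 38, 40, 75, 94, 94]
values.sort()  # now [2, 31, 38, 40, 75, 94, 94]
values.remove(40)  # [2, 31, 38, 75, 94, 94]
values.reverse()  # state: [94, 94, 75, 38, 31, 2]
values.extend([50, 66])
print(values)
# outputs [94, 94, 75, 38, 31, 2, 50, 66]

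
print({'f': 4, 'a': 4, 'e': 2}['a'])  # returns 4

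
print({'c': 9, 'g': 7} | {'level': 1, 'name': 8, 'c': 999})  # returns {'c': 999, 'g': 7, 'level': 1, 'name': 8}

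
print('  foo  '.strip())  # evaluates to foo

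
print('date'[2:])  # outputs te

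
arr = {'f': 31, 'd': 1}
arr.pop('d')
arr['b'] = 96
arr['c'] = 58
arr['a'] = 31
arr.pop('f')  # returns 31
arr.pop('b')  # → 96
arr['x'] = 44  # {'c': 58, 'a': 31, 'x': 44}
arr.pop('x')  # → 44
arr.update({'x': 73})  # {'c': 58, 'a': 31, 'x': 73}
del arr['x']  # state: {'c': 58, 'a': 31}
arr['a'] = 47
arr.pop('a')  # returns 47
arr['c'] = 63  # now {'c': 63}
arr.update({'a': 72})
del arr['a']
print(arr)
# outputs {'c': 63}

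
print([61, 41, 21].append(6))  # None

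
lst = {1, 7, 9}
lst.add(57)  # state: {1, 7, 9, 57}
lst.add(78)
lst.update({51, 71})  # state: {1, 7, 9, 51, 57, 71, 78}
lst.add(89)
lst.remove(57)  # {1, 7, 9, 51, 71, 78, 89}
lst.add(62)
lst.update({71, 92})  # {1, 7, 9, 51, 62, 71, 78, 89, 92}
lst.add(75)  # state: {1, 7, 9, 51, 62, 71, 75, 78, 89, 92}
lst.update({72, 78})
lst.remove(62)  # {1, 7, 9, 51, 71, 72, 75, 78, 89, 92}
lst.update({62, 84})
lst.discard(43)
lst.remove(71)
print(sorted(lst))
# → [1, 7, 9, 51, 62, 72, 75, 78, 84, 89, 92]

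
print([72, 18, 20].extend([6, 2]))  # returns None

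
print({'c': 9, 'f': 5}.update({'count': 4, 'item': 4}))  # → None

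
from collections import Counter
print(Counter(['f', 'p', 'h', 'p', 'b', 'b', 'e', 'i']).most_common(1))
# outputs [('p', 2)]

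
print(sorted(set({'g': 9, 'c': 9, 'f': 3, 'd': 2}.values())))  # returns [2, 3, 9]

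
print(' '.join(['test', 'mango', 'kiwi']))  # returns test mango kiwi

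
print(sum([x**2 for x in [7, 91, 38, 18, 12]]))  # 10242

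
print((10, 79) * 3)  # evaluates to (10, 79, 10, 79, 10, 79)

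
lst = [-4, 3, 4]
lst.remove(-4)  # [3, 4]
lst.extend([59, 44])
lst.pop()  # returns 44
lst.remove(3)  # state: [4, 59]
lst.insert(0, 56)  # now [56, 4, 59]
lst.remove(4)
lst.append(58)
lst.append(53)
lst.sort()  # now [53, 56, 58, 59]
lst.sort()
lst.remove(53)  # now [56, 58, 59]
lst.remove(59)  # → [56, 58]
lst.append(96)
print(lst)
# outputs [56, 58, 96]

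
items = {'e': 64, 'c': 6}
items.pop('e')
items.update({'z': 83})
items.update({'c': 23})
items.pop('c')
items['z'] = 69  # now {'z': 69}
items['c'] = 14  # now {'z': 69, 'c': 14}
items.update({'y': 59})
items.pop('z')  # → 69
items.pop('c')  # 14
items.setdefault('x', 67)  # 67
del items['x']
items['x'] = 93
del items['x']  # {'y': 59}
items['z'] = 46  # {'y': 59, 'z': 46}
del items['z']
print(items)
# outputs {'y': 59}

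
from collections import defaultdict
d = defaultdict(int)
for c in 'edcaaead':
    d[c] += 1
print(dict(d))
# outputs {'e': 2, 'd': 2, 'c': 1, 'a': 3}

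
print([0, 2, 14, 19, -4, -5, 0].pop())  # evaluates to 0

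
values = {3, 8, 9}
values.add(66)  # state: {3, 8, 9, 66}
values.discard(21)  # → {3, 8, 9, 66}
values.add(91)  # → {3, 8, 9, 66, 91}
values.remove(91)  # {3, 8, 9, 66}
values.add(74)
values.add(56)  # {3, 8, 9, 56, 66, 74}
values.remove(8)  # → {3, 9, 56, 66, 74}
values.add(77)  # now {3, 9, 56, 66, 74, 77}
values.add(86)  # {3, 9, 56, 66, 74, 77, 86}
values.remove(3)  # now {9, 56, 66, 74, 77, 86}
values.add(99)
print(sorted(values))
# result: [9, 56, 66, 74, 77, 86, 99]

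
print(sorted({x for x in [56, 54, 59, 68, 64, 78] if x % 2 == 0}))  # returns [54, 56, 64, 68, 78]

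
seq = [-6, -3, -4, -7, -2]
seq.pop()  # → -2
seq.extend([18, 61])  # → [-6, -3, -4, -7, 18, 61]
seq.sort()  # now [-7, -6, -4, -3, 18, 61]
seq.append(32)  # [-7, -6, -4, -3, 18, 61, 32]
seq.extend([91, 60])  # [-7, -6, -4, -3, 18, 61, 32, 91, 60]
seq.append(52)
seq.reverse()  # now [52, 60, 91, 32, 61, 18, -3, -4, -6, -7]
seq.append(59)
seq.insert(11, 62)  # [52, 60, 91, 32, 61, 18, -3, -4, -6, -7, 59, 62]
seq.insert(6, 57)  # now [52, 60, 91, 32, 61, 18, 57, -3, -4, -6, -7, 59, 62]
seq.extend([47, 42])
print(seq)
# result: [52, 60, 91, 32, 61, 18, 57, -3, -4, -6, -7, 59, 62, 47, 42]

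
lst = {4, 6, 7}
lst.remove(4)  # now {6, 7}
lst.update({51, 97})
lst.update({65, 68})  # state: {6, 7, 51, 65, 68, 97}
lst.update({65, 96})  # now {6, 7, 51, 65, 68, 96, 97}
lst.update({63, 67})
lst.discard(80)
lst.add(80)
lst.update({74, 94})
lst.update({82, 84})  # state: {6, 7, 51, 63, 65, 67, 68, 74, 80, 82, 84, 94, 96, 97}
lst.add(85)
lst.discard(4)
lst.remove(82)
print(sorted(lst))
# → [6, 7, 51, 63, 65, 67, 68, 74, 80, 84, 85, 94, 96, 97]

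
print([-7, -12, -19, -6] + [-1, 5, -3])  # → [-7, -12, -19, -6, -1, 5, -3]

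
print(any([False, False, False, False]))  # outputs False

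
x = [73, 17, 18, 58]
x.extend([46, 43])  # [73, 17, 18, 58, 46, 43]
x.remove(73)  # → [17, 18, 58, 46, 43]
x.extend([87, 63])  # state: [17, 18, 58, 46, 43, 87, 63]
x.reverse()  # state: [63, 87, 43, 46, 58, 18, 17]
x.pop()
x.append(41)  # [63, 87, 43, 46, 58, 18, 41]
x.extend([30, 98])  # [63, 87, 43, 46, 58, 18, 41, 30, 98]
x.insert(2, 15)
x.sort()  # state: [15, 18, 30, 41, 43, 46, 58, 63, 87, 98]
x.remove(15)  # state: [18, 30, 41, 43, 46, 58, 63, 87, 98]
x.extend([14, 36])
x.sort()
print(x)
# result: [14, 18, 30, 36, 41, 43, 46, 58, 63, 87, 98]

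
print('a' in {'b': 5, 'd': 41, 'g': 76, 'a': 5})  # True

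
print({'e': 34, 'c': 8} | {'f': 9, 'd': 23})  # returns {'e': 34, 'c': 8, 'f': 9, 'd': 23}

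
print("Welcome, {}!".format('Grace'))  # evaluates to Welcome, Grace!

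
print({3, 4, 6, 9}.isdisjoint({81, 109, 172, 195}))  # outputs True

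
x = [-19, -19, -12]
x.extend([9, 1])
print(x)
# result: [-19, -19, -12, 9, 1]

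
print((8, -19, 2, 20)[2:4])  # (2, 20)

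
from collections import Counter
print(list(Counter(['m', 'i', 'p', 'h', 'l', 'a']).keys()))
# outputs ['m', 'i', 'p', 'h', 'l', 'a']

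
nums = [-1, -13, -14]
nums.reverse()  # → [-14, -13, -1]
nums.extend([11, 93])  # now [-14, -13, -1, 11, 93]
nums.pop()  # 93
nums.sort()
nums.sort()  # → [-14, -13, -1, 11]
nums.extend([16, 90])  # [-14, -13, -1, 11, 16, 90]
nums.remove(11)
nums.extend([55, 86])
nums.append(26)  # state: [-14, -13, -1, 16, 90, 55, 86, 26]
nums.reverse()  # [26, 86, 55, 90, 16, -1, -13, -14]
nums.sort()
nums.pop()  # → 90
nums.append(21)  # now [-14, -13, -1, 16, 26, 55, 86, 21]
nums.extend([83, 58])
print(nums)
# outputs [-14, -13, -1, 16, 26, 55, 86, 21, 83, 58]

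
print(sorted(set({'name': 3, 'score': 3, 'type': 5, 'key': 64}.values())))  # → [3, 5, 64]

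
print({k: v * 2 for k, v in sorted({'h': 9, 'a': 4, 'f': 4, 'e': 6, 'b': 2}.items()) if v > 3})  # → {'a': 8, 'e': 12, 'f': 8, 'h': 18}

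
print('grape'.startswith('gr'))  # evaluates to True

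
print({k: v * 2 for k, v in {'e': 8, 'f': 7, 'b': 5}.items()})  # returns {'e': 16, 'f': 14, 'b': 10}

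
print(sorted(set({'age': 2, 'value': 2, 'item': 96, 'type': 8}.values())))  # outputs [2, 8, 96]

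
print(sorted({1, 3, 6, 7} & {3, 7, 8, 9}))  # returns [3, 7]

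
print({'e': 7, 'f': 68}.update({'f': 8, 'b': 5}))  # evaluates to None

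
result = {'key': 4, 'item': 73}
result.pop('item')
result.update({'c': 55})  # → {'key': 4, 'c': 55}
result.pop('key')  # 4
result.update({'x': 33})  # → {'c': 55, 'x': 33}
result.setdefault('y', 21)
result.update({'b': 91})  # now {'c': 55, 'x': 33, 'y': 21, 'b': 91}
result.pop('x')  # 33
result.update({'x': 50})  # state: {'c': 55, 'y': 21, 'b': 91, 'x': 50}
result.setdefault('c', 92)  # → 55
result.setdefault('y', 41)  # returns 21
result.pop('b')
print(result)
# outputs {'c': 55, 'y': 21, 'x': 50}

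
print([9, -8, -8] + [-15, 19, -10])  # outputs [9, -8, -8, -15, 19, -10]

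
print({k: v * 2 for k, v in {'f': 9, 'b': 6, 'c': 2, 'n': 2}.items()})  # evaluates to {'f': 18, 'b': 12, 'c': 4, 'n': 4}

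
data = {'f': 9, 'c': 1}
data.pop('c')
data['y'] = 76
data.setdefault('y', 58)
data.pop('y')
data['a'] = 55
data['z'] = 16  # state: {'f': 9, 'a': 55, 'z': 16}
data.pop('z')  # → 16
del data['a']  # {'f': 9}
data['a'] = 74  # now {'f': 9, 'a': 74}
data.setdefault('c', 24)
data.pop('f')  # 9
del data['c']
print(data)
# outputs {'a': 74}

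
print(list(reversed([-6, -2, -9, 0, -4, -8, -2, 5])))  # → [5, -2, -8, -4, 0, -9, -2, -6]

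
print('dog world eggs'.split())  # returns ['dog', 'world', 'eggs']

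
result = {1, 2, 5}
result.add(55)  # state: {1, 2, 5, 55}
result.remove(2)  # {1, 5, 55}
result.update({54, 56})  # {1, 5, 54, 55, 56}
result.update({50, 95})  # {1, 5, 50, 54, 55, 56, 95}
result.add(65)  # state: {1, 5, 50, 54, 55, 56, 65, 95}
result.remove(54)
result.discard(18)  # {1, 5, 50, 55, 56, 65, 95}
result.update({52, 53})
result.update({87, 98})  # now {1, 5, 50, 52, 53, 55, 56, 65, 87, 95, 98}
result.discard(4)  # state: {1, 5, 50, 52, 53, 55, 56, 65, 87, 95, 98}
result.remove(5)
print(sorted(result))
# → [1, 50, 52, 53, 55, 56, 65, 87, 95, 98]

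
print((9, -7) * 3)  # (9, -7, 9, -7, 9, -7)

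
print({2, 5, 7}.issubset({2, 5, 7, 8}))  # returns True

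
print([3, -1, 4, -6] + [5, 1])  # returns [3, -1, 4, -6, 5, 1]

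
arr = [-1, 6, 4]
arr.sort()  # [-1, 4, 6]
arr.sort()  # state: [-1, 4, 6]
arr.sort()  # [-1, 4, 6]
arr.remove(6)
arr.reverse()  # [4, -1]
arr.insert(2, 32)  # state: [4, -1, 32]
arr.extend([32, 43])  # [4, -1, 32, 32, 43]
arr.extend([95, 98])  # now [4, -1, 32, 32, 43, 95, 98]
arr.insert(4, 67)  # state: [4, -1, 32, 32, 67, 43, 95, 98]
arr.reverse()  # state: [98, 95, 43, 67, 32, 32, -1, 4]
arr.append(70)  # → [98, 95, 43, 67, 32, 32, -1, 4, 70]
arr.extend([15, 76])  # [98, 95, 43, 67, 32, 32, -1, 4, 70, 15, 76]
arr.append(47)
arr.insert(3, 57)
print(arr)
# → [98, 95, 43, 57, 67, 32, 32, -1, 4, 70, 15, 76, 47]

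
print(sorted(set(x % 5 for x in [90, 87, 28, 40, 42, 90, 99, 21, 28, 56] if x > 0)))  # [0, 1, 2, 3, 4]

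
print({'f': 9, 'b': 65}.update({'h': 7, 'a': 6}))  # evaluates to None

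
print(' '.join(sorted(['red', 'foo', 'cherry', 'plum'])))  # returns cherry foo plum red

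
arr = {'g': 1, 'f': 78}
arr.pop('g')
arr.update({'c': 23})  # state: {'f': 78, 'c': 23}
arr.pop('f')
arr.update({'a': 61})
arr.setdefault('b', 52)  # 52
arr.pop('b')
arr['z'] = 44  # {'c': 23, 'a': 61, 'z': 44}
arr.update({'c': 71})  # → {'c': 71, 'a': 61, 'z': 44}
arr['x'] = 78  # {'c': 71, 'a': 61, 'z': 44, 'x': 78}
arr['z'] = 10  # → {'c': 71, 'a': 61, 'z': 10, 'x': 78}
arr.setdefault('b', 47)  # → 47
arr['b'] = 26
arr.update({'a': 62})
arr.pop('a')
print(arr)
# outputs {'c': 71, 'z': 10, 'x': 78, 'b': 26}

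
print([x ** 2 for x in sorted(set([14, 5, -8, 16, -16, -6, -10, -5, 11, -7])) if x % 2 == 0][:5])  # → [256, 100, 64, 36, 196]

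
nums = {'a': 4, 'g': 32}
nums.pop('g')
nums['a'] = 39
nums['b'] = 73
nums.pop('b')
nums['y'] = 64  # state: {'a': 39, 'y': 64}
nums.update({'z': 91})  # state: {'a': 39, 'y': 64, 'z': 91}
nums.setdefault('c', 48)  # 48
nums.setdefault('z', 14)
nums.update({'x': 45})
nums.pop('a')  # 39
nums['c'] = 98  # {'y': 64, 'z': 91, 'c': 98, 'x': 45}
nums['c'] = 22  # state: {'y': 64, 'z': 91, 'c': 22, 'x': 45}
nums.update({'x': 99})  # {'y': 64, 'z': 91, 'c': 22, 'x': 99}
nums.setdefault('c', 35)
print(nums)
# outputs {'y': 64, 'z': 91, 'c': 22, 'x': 99}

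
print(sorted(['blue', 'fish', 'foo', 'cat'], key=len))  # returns ['foo', 'cat', 'blue', 'fish']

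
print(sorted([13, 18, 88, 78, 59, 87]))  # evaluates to [13, 18, 59, 78, 87, 88]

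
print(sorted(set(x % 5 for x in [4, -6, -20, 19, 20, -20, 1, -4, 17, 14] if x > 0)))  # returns [0, 1, 2, 4]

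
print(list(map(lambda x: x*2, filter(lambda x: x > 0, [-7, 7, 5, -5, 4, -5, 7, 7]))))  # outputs [14, 10, 8, 14, 14]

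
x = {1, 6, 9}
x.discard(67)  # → {1, 6, 9}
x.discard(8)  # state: {1, 6, 9}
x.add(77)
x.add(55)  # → {1, 6, 9, 55, 77}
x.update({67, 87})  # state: {1, 6, 9, 55, 67, 77, 87}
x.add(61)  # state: {1, 6, 9, 55, 61, 67, 77, 87}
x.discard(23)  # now {1, 6, 9, 55, 61, 67, 77, 87}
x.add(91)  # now {1, 6, 9, 55, 61, 67, 77, 87, 91}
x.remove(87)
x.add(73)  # {1, 6, 9, 55, 61, 67, 73, 77, 91}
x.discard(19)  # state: {1, 6, 9, 55, 61, 67, 73, 77, 91}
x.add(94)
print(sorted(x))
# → [1, 6, 9, 55, 61, 67, 73, 77, 91, 94]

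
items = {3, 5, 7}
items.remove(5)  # {3, 7}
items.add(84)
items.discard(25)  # {3, 7, 84}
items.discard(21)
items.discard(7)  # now {3, 84}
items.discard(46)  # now {3, 84}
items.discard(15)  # {3, 84}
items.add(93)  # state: {3, 84, 93}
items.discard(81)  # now {3, 84, 93}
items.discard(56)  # {3, 84, 93}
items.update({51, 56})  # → {3, 51, 56, 84, 93}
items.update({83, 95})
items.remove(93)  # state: {3, 51, 56, 83, 84, 95}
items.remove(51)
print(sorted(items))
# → [3, 56, 83, 84, 95]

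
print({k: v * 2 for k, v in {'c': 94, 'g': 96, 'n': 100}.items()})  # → {'c': 188, 'g': 192, 'n': 200}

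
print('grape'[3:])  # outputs pe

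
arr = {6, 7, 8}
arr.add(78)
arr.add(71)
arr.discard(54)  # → {6, 7, 8, 71, 78}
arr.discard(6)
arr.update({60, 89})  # {7, 8, 60, 71, 78, 89}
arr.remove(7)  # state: {8, 60, 71, 78, 89}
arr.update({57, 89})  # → {8, 57, 60, 71, 78, 89}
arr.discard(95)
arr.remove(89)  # {8, 57, 60, 71, 78}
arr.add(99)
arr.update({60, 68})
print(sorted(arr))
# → [8, 57, 60, 68, 71, 78, 99]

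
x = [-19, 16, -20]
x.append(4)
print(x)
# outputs [-19, 16, -20, 4]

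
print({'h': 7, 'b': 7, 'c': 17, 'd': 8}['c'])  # 17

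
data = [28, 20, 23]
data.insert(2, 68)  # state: [28, 20, 68, 23]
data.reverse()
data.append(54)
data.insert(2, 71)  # [23, 68, 71, 20, 28, 54]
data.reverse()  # [54, 28, 20, 71, 68, 23]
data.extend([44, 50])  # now [54, 28, 20, 71, 68, 23, 44, 50]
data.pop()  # 50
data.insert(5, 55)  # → [54, 28, 20, 71, 68, 55, 23, 44]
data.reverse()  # [44, 23, 55, 68, 71, 20, 28, 54]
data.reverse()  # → [54, 28, 20, 71, 68, 55, 23, 44]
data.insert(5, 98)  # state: [54, 28, 20, 71, 68, 98, 55, 23, 44]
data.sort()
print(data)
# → [20, 23, 28, 44, 54, 55, 68, 71, 98]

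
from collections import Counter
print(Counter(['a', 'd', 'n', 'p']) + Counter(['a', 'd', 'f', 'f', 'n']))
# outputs Counter({'a': 2, 'd': 2, 'n': 2, 'f': 2, 'p': 1})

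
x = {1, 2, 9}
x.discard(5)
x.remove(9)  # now {1, 2}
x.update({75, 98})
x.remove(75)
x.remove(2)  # {1, 98}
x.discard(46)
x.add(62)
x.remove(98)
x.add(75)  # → {1, 62, 75}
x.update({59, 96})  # {1, 59, 62, 75, 96}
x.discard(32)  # {1, 59, 62, 75, 96}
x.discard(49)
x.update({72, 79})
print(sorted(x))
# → [1, 59, 62, 72, 75, 79, 96]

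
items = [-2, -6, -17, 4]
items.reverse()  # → [4, -17, -6, -2]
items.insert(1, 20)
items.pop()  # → -2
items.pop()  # -6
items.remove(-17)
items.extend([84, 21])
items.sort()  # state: [4, 20, 21, 84]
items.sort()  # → [4, 20, 21, 84]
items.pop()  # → 84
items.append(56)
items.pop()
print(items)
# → [4, 20, 21]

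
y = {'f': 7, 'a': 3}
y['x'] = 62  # {'f': 7, 'a': 3, 'x': 62}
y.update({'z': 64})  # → {'f': 7, 'a': 3, 'x': 62, 'z': 64}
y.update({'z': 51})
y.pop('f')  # 7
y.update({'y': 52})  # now {'a': 3, 'x': 62, 'z': 51, 'y': 52}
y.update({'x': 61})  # {'a': 3, 'x': 61, 'z': 51, 'y': 52}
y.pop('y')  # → 52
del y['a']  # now {'x': 61, 'z': 51}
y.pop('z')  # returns 51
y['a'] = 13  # {'x': 61, 'a': 13}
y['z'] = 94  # {'x': 61, 'a': 13, 'z': 94}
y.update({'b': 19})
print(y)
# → {'x': 61, 'a': 13, 'z': 94, 'b': 19}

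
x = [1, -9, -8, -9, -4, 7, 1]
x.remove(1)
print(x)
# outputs [-9, -8, -9, -4, 7, 1]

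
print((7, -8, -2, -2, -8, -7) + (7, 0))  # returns (7, -8, -2, -2, -8, -7, 7, 0)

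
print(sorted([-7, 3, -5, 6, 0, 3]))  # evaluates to [-7, -5, 0, 3, 3, 6]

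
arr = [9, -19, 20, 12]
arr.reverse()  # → [12, 20, -19, 9]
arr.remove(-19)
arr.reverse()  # [9, 20, 12]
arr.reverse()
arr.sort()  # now [9, 12, 20]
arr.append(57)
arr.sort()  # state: [9, 12, 20, 57]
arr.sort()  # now [9, 12, 20, 57]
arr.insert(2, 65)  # [9, 12, 65, 20, 57]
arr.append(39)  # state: [9, 12, 65, 20, 57, 39]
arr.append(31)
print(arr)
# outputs [9, 12, 65, 20, 57, 39, 31]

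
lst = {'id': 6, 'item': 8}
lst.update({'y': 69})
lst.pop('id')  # 6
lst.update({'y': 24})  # {'item': 8, 'y': 24}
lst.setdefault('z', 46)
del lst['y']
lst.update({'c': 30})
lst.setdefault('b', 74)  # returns 74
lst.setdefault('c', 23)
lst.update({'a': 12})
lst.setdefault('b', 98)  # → 74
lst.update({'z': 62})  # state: {'item': 8, 'z': 62, 'c': 30, 'b': 74, 'a': 12}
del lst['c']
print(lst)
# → {'item': 8, 'z': 62, 'b': 74, 'a': 12}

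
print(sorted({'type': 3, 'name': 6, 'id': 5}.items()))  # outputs [('id', 5), ('name', 6), ('type', 3)]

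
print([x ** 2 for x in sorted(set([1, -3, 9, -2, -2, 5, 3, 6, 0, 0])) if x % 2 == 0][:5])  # [4, 0, 36]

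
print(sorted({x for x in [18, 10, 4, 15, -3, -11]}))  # [-11, -3, 4, 10, 15, 18]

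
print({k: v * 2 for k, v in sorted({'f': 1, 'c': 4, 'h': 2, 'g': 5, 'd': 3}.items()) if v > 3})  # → {'c': 8, 'g': 10}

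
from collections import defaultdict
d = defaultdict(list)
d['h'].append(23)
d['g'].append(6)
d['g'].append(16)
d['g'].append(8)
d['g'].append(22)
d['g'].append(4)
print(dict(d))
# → {'h': [23], 'g': [6, 16, 8, 22, 4]}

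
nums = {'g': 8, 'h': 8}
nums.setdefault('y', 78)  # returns 78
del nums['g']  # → {'h': 8, 'y': 78}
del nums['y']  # {'h': 8}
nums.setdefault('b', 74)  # 74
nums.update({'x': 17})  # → {'h': 8, 'b': 74, 'x': 17}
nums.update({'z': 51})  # {'h': 8, 'b': 74, 'x': 17, 'z': 51}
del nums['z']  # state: {'h': 8, 'b': 74, 'x': 17}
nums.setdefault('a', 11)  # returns 11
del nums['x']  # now {'h': 8, 'b': 74, 'a': 11}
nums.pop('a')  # 11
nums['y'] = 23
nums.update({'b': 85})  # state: {'h': 8, 'b': 85, 'y': 23}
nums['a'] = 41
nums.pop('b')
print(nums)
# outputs {'h': 8, 'y': 23, 'a': 41}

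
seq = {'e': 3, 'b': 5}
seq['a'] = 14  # {'e': 3, 'b': 5, 'a': 14}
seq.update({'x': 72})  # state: {'e': 3, 'b': 5, 'a': 14, 'x': 72}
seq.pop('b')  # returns 5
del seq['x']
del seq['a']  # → {'e': 3}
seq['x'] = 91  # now {'e': 3, 'x': 91}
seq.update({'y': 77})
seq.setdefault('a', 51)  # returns 51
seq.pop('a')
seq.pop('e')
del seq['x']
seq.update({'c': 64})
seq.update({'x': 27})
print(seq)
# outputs {'y': 77, 'c': 64, 'x': 27}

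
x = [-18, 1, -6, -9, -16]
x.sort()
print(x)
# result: [-18, -16, -9, -6, 1]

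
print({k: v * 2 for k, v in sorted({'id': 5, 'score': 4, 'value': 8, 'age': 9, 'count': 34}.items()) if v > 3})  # {'age': 18, 'count': 68, 'id': 10, 'score': 8, 'value': 16}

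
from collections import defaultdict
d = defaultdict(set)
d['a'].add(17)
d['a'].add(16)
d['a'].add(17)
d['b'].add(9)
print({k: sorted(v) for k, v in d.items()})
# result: {'a': [16, 17], 'b': [9]}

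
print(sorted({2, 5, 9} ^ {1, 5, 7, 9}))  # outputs [1, 2, 7]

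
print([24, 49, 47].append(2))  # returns None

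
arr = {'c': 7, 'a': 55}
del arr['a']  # {'c': 7}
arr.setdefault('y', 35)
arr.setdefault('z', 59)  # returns 59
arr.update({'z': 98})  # {'c': 7, 'y': 35, 'z': 98}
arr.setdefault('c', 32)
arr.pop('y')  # 35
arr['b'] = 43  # {'c': 7, 'z': 98, 'b': 43}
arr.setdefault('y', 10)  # 10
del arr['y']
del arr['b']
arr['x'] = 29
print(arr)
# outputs {'c': 7, 'z': 98, 'x': 29}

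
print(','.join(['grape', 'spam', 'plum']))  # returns grape,spam,plum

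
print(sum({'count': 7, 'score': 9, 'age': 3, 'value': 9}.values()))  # 28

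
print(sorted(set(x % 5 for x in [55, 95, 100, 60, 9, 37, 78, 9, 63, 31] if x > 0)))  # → [0, 1, 2, 3, 4]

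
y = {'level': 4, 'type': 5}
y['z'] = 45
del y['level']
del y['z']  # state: {'type': 5}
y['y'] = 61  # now {'type': 5, 'y': 61}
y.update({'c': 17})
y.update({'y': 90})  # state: {'type': 5, 'y': 90, 'c': 17}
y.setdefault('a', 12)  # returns 12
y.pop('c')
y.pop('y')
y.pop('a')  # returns 12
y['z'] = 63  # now {'type': 5, 'z': 63}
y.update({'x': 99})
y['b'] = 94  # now {'type': 5, 'z': 63, 'x': 99, 'b': 94}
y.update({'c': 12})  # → {'type': 5, 'z': 63, 'x': 99, 'b': 94, 'c': 12}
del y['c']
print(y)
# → {'type': 5, 'z': 63, 'x': 99, 'b': 94}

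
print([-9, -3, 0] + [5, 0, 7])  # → [-9, -3, 0, 5, 0, 7]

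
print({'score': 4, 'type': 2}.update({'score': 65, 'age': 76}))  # None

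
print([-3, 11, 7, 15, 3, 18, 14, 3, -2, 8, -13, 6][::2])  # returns [-3, 7, 3, 14, -2, -13]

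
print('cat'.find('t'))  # 2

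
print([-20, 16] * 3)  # [-20, 16, -20, 16, -20, 16]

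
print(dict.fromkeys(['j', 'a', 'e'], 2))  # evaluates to {'j': 2, 'a': 2, 'e': 2}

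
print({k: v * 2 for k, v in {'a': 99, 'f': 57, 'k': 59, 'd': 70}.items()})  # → {'a': 198, 'f': 114, 'k': 118, 'd': 140}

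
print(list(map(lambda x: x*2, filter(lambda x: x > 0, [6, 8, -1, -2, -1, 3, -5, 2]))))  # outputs [12, 16, 6, 4]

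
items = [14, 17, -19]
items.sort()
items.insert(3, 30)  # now [-19, 14, 17, 30]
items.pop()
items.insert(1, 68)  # [-19, 68, 14, 17]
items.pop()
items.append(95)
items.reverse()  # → [95, 14, 68, -19]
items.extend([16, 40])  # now [95, 14, 68, -19, 16, 40]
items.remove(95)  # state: [14, 68, -19, 16, 40]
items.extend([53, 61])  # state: [14, 68, -19, 16, 40, 53, 61]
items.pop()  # 61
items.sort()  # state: [-19, 14, 16, 40, 53, 68]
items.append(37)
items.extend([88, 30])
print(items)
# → [-19, 14, 16, 40, 53, 68, 37, 88, 30]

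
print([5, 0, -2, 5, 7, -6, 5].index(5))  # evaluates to 0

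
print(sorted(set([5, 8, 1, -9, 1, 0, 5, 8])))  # [-9, 0, 1, 5, 8]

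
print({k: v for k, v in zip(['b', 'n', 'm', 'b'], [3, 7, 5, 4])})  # {'b': 4, 'n': 7, 'm': 5}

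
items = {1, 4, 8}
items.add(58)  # {1, 4, 8, 58}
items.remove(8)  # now {1, 4, 58}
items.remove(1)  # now {4, 58}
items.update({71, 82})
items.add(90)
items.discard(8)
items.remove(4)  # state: {58, 71, 82, 90}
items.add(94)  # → {58, 71, 82, 90, 94}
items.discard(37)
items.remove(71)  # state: {58, 82, 90, 94}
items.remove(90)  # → {58, 82, 94}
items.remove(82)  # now {58, 94}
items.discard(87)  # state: {58, 94}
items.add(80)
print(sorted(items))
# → [58, 80, 94]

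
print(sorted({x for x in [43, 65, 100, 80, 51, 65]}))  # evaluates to [43, 51, 65, 80, 100]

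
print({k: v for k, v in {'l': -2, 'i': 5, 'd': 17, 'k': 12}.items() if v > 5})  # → {'d': 17, 'k': 12}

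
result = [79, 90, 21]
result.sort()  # [21, 79, 90]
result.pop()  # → 90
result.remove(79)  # [21]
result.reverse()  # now [21]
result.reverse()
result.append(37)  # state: [21, 37]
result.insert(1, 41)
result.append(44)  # [21, 41, 37, 44]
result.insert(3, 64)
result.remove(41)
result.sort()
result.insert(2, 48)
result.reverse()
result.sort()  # [21, 37, 44, 48, 64]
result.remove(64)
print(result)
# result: [21, 37, 44, 48]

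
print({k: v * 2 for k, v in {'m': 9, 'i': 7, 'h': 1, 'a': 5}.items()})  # {'m': 18, 'i': 14, 'h': 2, 'a': 10}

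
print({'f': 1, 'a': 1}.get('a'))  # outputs 1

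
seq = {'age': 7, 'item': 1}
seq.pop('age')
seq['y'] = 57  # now {'item': 1, 'y': 57}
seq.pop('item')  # 1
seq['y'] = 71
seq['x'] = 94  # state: {'y': 71, 'x': 94}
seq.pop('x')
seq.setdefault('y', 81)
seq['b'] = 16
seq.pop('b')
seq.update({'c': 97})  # {'y': 71, 'c': 97}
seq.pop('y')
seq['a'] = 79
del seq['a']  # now {'c': 97}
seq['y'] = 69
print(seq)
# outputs {'c': 97, 'y': 69}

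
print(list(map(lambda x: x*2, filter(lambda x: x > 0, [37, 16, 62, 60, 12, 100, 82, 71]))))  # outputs [74, 32, 124, 120, 24, 200, 164, 142]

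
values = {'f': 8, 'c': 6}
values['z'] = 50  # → {'f': 8, 'c': 6, 'z': 50}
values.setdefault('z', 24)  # 50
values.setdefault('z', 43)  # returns 50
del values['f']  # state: {'c': 6, 'z': 50}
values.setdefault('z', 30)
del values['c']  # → {'z': 50}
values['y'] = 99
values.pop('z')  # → 50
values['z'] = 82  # {'y': 99, 'z': 82}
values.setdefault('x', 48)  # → 48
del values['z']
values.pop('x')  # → 48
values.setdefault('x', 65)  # 65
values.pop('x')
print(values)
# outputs {'y': 99}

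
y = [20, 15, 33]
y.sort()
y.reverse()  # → [33, 20, 15]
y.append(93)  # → [33, 20, 15, 93]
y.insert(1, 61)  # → [33, 61, 20, 15, 93]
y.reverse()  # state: [93, 15, 20, 61, 33]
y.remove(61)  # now [93, 15, 20, 33]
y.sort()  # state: [15, 20, 33, 93]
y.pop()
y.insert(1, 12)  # [15, 12, 20, 33]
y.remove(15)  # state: [12, 20, 33]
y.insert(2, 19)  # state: [12, 20, 19, 33]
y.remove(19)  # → [12, 20, 33]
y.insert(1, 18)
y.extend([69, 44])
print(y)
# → [12, 18, 20, 33, 69, 44]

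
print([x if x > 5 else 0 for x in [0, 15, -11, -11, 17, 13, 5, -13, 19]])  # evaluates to [0, 15, 0, 0, 17, 13, 0, 0, 19]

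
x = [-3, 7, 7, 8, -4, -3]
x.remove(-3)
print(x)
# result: [7, 7, 8, -4, -3]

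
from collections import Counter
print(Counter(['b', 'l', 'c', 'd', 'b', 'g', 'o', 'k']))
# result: Counter({'b': 2, 'l': 1, 'c': 1, 'd': 1, 'g': 1, 'o': 1, 'k': 1})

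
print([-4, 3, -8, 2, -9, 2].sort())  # None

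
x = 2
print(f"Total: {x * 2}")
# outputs Total: 4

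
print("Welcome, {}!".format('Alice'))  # Welcome, Alice!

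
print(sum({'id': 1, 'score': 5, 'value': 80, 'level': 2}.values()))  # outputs 88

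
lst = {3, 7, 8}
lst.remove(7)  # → {3, 8}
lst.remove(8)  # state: {3}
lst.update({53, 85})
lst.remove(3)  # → {53, 85}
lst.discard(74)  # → {53, 85}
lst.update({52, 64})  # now {52, 53, 64, 85}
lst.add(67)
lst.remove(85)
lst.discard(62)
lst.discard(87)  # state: {52, 53, 64, 67}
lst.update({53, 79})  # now {52, 53, 64, 67, 79}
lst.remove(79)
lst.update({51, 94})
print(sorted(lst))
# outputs [51, 52, 53, 64, 67, 94]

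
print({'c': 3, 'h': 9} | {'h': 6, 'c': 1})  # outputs {'c': 1, 'h': 6}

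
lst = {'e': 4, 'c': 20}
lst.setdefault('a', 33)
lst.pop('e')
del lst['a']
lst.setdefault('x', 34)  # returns 34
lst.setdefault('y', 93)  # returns 93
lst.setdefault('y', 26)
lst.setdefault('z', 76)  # 76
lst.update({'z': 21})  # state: {'c': 20, 'x': 34, 'y': 93, 'z': 21}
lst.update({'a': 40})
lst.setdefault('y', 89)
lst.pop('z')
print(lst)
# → {'c': 20, 'x': 34, 'y': 93, 'a': 40}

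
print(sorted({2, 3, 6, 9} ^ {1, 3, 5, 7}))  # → [1, 2, 5, 6, 7, 9]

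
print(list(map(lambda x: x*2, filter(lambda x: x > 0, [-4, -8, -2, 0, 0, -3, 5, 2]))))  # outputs [10, 4]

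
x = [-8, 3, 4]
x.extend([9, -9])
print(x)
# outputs [-8, 3, 4, 9, -9]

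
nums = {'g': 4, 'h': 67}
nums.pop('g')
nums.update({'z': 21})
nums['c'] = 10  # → {'h': 67, 'z': 21, 'c': 10}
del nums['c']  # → {'h': 67, 'z': 21}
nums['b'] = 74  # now {'h': 67, 'z': 21, 'b': 74}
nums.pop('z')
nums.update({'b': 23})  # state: {'h': 67, 'b': 23}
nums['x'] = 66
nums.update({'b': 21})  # {'h': 67, 'b': 21, 'x': 66}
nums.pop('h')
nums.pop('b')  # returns 21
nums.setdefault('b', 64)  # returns 64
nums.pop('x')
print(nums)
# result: {'b': 64}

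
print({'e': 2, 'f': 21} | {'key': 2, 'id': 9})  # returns {'e': 2, 'f': 21, 'key': 2, 'id': 9}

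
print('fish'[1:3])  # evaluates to is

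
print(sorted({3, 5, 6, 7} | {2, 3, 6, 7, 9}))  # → [2, 3, 5, 6, 7, 9]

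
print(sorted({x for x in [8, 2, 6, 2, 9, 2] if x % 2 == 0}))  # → [2, 6, 8]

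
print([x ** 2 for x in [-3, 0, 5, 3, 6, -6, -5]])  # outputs [9, 0, 25, 9, 36, 36, 25]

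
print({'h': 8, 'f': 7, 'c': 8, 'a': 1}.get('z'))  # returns None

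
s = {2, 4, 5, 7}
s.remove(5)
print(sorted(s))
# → [2, 4, 7]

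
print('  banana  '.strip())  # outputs banana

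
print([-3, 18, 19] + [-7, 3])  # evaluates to [-3, 18, 19, -7, 3]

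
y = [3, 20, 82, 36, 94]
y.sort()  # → [3, 20, 36, 82, 94]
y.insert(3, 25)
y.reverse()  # [94, 82, 25, 36, 20, 3]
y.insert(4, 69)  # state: [94, 82, 25, 36, 69, 20, 3]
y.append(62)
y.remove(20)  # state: [94, 82, 25, 36, 69, 3, 62]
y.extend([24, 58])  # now [94, 82, 25, 36, 69, 3, 62, 24, 58]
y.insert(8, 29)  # [94, 82, 25, 36, 69, 3, 62, 24, 29, 58]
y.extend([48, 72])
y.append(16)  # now [94, 82, 25, 36, 69, 3, 62, 24, 29, 58, 48, 72, 16]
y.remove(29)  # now [94, 82, 25, 36, 69, 3, 62, 24, 58, 48, 72, 16]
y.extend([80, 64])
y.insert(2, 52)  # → [94, 82, 52, 25, 36, 69, 3, 62, 24, 58, 48, 72, 16, 80, 64]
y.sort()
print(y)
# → [3, 16, 24, 25, 36, 48, 52, 58, 62, 64, 69, 72, 80, 82, 94]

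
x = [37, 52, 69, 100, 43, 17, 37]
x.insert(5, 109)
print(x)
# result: [37, 52, 69, 100, 43, 109, 17, 37]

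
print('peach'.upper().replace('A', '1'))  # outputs PE1CH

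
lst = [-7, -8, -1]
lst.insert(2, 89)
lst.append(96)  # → [-7, -8, 89, -1, 96]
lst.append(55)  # [-7, -8, 89, -1, 96, 55]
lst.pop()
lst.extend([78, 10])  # [-7, -8, 89, -1, 96, 78, 10]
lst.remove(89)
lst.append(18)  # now [-7, -8, -1, 96, 78, 10, 18]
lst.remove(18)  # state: [-7, -8, -1, 96, 78, 10]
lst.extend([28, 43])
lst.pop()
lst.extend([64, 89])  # [-7, -8, -1, 96, 78, 10, 28, 64, 89]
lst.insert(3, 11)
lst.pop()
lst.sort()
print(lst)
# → [-8, -7, -1, 10, 11, 28, 64, 78, 96]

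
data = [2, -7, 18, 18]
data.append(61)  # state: [2, -7, 18, 18, 61]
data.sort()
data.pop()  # 61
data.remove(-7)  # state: [2, 18, 18]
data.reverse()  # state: [18, 18, 2]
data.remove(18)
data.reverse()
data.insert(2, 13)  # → [2, 18, 13]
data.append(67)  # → [2, 18, 13, 67]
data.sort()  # [2, 13, 18, 67]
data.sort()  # [2, 13, 18, 67]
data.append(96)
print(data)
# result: [2, 13, 18, 67, 96]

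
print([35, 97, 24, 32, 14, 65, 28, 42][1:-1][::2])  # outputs [97, 32, 65]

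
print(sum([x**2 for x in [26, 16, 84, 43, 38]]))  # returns 11281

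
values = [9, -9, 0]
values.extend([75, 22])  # [9, -9, 0, 75, 22]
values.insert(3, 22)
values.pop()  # 22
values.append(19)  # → [9, -9, 0, 22, 75, 19]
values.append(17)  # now [9, -9, 0, 22, 75, 19, 17]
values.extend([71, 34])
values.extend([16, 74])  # [9, -9, 0, 22, 75, 19, 17, 71, 34, 16, 74]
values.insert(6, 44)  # [9, -9, 0, 22, 75, 19, 44, 17, 71, 34, 16, 74]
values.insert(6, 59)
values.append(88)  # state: [9, -9, 0, 22, 75, 19, 59, 44, 17, 71, 34, 16, 74, 88]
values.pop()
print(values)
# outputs [9, -9, 0, 22, 75, 19, 59, 44, 17, 71, 34, 16, 74]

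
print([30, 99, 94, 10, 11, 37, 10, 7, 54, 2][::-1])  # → [2, 54, 7, 10, 37, 11, 10, 94, 99, 30]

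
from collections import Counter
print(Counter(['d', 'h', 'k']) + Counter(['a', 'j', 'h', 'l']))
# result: Counter({'h': 2, 'd': 1, 'k': 1, 'a': 1, 'j': 1, 'l': 1})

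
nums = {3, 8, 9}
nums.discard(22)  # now {3, 8, 9}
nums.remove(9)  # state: {3, 8}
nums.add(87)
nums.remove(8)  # {3, 87}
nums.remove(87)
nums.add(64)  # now {3, 64}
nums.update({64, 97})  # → {3, 64, 97}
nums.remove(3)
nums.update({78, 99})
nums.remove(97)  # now {64, 78, 99}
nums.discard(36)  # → {64, 78, 99}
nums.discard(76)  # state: {64, 78, 99}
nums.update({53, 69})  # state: {53, 64, 69, 78, 99}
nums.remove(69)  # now {53, 64, 78, 99}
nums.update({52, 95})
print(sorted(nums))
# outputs [52, 53, 64, 78, 95, 99]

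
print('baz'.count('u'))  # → 0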